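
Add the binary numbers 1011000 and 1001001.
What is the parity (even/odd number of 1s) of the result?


1011000 = 88
1001001 = 73
Sum = 161 = 10100001
1s count = 3

odd parity (3 ones in 10100001)


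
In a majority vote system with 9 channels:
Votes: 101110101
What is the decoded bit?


Ones: 6 out of 9
Threshold: 5

1 (6/9 voted 1)


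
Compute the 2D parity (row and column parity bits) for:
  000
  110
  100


Row parities: 001
Column parities: 010

Row P: 001, Col P: 010, Corner: 1


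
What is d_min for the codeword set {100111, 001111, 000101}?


Comparing all pairs, minimum distance: 2
Can detect 1 errors, correct 0 errors

2


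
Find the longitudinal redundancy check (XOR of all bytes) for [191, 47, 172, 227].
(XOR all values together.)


XOR chain: 191 ^ 47 ^ 172 ^ 227 = 223

223


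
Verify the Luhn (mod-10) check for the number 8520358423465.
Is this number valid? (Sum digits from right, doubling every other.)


Luhn sum = 51
51 mod 10 = 1

Invalid (Luhn sum mod 10 = 1)


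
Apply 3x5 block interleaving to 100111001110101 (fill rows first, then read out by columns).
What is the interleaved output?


Matrix:
  10011
  10011
  10101
Read columns: 111000001110111

111000001110111


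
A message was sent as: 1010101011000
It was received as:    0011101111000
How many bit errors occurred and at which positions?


XOR: 1001000100000

3 error(s) at position(s): 0, 3, 7


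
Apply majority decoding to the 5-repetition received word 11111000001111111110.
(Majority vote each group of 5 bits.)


Groups: 11111, 00000, 11111, 11110
Majority votes: 1011

1011


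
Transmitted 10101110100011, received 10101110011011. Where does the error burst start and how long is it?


XOR: 00000000111000

Burst at position 8, length 3


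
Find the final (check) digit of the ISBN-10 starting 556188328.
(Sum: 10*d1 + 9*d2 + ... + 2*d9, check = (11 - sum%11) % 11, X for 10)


Weighted sum: 272
272 mod 11 = 8

Check digit: 3


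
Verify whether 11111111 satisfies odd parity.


Number of 1s: 8

No, parity error (8 ones)


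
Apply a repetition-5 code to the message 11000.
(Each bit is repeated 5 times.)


Each bit -> 5 copies

1111111111000000000000000


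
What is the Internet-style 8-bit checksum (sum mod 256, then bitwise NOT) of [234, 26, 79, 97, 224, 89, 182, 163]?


Sum = 1094 mod 256 = 70
Complement = 185

185


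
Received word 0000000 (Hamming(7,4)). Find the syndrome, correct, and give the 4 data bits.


Syndrome = 0: no error detected

Data: 0000 (no errors)


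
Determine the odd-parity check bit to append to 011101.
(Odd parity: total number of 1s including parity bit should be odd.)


Number of 1s in data: 4
Parity bit: 1

1


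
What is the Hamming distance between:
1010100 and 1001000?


XOR: 0011100
Count of 1s: 3

3


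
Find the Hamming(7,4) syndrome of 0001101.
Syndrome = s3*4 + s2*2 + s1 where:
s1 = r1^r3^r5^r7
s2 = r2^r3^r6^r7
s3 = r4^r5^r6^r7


s1=0, s2=1, s3=1

Syndrome = 6 (error at position 6)


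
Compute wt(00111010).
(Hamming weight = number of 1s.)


Counting 1s in 00111010

4


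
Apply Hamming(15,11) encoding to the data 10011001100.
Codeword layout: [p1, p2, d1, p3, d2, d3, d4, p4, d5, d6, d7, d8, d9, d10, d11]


Parity bits: p1=0, p2=0, p3=1, p4=1

001100111001100


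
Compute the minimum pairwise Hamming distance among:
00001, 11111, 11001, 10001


Comparing all pairs, minimum distance: 1
Can detect 0 errors, correct 0 errors

1


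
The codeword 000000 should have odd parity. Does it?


Number of 1s: 0

No, parity error (0 ones)


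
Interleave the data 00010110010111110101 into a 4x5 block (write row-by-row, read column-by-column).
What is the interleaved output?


Matrix:
  00010
  11001
  01111
  10101
Read columns: 01010110001110100111

01010110001110100111


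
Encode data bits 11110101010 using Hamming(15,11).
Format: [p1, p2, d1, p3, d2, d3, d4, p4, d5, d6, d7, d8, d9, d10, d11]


Parity bits: p1=1, p2=1, p3=1, p4=1

111111110101010


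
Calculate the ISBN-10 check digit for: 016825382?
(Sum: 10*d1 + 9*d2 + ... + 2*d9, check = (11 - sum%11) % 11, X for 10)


Weighted sum: 190
190 mod 11 = 3

Check digit: 8


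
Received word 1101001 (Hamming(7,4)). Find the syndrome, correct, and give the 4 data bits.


Syndrome = 0: no error detected

Data: 0001 (no errors)


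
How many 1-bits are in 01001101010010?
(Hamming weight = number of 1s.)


Counting 1s in 01001101010010

6


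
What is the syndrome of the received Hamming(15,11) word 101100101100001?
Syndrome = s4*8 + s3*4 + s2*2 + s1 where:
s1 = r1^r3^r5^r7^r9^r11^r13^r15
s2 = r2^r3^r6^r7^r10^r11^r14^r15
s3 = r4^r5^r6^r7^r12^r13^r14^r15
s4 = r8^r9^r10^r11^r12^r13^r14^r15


s1=1, s2=0, s3=1, s4=1

Syndrome = 13 (error at position 13)


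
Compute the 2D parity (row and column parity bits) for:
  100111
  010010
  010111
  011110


Row parities: 0000
Column parities: 111100

Row P: 0000, Col P: 111100, Corner: 0


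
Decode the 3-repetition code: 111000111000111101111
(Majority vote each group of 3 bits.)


Groups: 111, 000, 111, 000, 111, 101, 111
Majority votes: 1010111

1010111


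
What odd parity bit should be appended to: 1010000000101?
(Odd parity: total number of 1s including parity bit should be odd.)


Number of 1s in data: 4
Parity bit: 1

1


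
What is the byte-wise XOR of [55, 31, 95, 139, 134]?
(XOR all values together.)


XOR chain: 55 ^ 31 ^ 95 ^ 139 ^ 134 = 122

122


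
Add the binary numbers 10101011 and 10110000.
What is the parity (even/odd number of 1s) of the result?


10101011 = 171
10110000 = 176
Sum = 347 = 101011011
1s count = 6

even parity (6 ones in 101011011)


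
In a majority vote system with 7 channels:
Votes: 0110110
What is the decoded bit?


Ones: 4 out of 7
Threshold: 4

1 (4/7 voted 1)


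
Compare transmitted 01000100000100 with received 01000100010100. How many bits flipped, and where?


XOR: 00000000010000

1 error(s) at position(s): 9


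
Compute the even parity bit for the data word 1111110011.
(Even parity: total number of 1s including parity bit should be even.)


Number of 1s in data: 8
Parity bit: 0

0


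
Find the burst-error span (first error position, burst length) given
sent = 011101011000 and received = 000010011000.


XOR: 011111000000

Burst at position 1, length 5


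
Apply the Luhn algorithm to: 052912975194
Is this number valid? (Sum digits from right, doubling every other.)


Luhn sum = 53
53 mod 10 = 3

Invalid (Luhn sum mod 10 = 3)


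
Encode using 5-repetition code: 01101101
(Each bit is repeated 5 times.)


Each bit -> 5 copies

0000011111111110000011111111110000011111


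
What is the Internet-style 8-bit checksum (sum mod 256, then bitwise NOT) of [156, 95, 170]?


Sum = 421 mod 256 = 165
Complement = 90

90


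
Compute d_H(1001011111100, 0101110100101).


XOR: 1100101011001
Count of 1s: 7

7


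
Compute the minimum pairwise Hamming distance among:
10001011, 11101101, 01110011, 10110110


Comparing all pairs, minimum distance: 4
Can detect 3 errors, correct 1 errors

4


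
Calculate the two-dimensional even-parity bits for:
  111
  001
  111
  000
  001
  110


Row parities: 111010
Column parities: 110

Row P: 111010, Col P: 110, Corner: 0


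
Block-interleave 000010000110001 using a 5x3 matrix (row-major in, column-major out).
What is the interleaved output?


Matrix:
  000
  010
  000
  110
  001
Read columns: 000100101000001

000100101000001


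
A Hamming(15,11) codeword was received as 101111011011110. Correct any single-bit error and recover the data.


Syndrome = 0: no error detected

Data: 11101011110 (no errors)


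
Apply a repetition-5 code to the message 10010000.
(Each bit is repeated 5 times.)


Each bit -> 5 copies

1111100000000001111100000000000000000000


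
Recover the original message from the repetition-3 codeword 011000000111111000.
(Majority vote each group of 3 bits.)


Groups: 011, 000, 000, 111, 111, 000
Majority votes: 100110

100110


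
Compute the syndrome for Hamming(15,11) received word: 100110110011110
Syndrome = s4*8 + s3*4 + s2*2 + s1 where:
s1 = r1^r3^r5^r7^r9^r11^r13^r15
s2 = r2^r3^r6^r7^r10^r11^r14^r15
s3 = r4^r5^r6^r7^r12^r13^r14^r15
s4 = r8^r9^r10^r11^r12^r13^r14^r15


s1=1, s2=1, s3=0, s4=1

Syndrome = 11 (error at position 11)


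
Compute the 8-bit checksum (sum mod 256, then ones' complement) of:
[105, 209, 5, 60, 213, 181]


Sum = 773 mod 256 = 5
Complement = 250

250


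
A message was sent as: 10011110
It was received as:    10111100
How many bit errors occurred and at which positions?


XOR: 00100010

2 error(s) at position(s): 2, 6


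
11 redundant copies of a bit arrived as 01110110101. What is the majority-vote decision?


Ones: 7 out of 11
Threshold: 6

1 (7/11 voted 1)


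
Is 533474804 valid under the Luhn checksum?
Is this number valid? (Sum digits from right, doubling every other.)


Luhn sum = 49
49 mod 10 = 9

Invalid (Luhn sum mod 10 = 9)


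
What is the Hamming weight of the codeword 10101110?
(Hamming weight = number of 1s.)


Counting 1s in 10101110

5


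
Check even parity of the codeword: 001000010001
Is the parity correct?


Number of 1s: 3

No, parity error (3 ones)


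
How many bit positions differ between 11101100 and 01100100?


XOR: 10001000
Count of 1s: 2

2


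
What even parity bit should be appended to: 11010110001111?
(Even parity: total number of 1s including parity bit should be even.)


Number of 1s in data: 9
Parity bit: 1

1


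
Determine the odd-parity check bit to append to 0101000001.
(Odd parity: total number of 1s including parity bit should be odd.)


Number of 1s in data: 3
Parity bit: 0

0


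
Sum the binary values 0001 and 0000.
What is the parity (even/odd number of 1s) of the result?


0001 = 1
0000 = 0
Sum = 1 = 1
1s count = 1

odd parity (1 ones in 1)


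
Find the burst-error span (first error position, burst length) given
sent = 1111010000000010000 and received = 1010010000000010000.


XOR: 0101000000000000000

Burst at position 1, length 3


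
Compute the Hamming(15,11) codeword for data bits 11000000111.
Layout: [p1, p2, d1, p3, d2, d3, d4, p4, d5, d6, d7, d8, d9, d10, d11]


Parity bits: p1=0, p2=1, p3=0, p4=1

011010010000111


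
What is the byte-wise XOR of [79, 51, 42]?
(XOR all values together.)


XOR chain: 79 ^ 51 ^ 42 = 86

86


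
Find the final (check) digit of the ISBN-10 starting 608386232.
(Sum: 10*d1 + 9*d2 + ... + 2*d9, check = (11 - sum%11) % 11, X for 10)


Weighted sum: 244
244 mod 11 = 2

Check digit: 9


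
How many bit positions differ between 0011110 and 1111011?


XOR: 1100101
Count of 1s: 4

4


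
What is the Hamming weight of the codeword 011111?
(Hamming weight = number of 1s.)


Counting 1s in 011111

5


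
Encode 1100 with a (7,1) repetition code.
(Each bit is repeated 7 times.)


Each bit -> 7 copies

1111111111111100000000000000


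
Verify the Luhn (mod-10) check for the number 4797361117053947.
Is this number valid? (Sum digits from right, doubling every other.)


Luhn sum = 90
90 mod 10 = 0

Valid (Luhn sum mod 10 = 0)


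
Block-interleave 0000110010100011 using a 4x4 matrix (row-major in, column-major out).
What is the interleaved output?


Matrix:
  0000
  1100
  1010
  0011
Read columns: 0110010000110001

0110010000110001


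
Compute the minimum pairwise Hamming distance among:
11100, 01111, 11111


Comparing all pairs, minimum distance: 1
Can detect 0 errors, correct 0 errors

1


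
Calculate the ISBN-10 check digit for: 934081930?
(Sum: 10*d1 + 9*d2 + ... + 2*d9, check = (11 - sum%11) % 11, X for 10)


Weighted sum: 247
247 mod 11 = 5

Check digit: 6


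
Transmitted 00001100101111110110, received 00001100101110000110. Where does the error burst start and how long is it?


XOR: 00000000000001110000

Burst at position 13, length 3


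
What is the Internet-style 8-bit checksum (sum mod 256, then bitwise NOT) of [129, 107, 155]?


Sum = 391 mod 256 = 135
Complement = 120

120


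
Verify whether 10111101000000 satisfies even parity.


Number of 1s: 6

Yes, parity is correct (6 ones)


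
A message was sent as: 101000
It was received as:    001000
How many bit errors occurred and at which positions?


XOR: 100000

1 error(s) at position(s): 0


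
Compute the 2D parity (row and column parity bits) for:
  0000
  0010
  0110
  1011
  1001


Row parities: 01010
Column parities: 0110

Row P: 01010, Col P: 0110, Corner: 0


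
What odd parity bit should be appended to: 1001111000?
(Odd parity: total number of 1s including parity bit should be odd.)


Number of 1s in data: 5
Parity bit: 0

0


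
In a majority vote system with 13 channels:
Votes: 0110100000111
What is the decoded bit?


Ones: 6 out of 13
Threshold: 7

0 (6/13 voted 1)


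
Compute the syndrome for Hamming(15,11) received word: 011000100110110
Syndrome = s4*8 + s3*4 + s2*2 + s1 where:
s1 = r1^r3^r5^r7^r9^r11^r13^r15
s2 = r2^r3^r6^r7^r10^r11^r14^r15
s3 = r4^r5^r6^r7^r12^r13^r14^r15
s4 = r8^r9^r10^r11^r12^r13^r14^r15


s1=0, s2=0, s3=1, s4=0

Syndrome = 4 (error at position 4)


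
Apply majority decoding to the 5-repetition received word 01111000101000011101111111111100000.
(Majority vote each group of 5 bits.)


Groups: 01111, 00010, 10000, 11101, 11111, 11111, 00000
Majority votes: 1001110

1001110


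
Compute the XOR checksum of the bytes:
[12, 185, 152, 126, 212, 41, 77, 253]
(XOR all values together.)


XOR chain: 12 ^ 185 ^ 152 ^ 126 ^ 212 ^ 41 ^ 77 ^ 253 = 30

30


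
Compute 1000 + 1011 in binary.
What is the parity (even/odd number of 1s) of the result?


1000 = 8
1011 = 11
Sum = 19 = 10011
1s count = 3

odd parity (3 ones in 10011)


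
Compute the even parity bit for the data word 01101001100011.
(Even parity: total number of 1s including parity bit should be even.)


Number of 1s in data: 7
Parity bit: 1

1


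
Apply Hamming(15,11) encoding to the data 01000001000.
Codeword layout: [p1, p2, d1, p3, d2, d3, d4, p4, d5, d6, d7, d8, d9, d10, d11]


Parity bits: p1=1, p2=0, p3=0, p4=1

100010010001000


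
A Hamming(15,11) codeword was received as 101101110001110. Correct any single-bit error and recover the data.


Syndrome = 0: no error detected

Data: 10110001110 (no errors)


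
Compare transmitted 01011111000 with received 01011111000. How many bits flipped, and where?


XOR: 00000000000

0 errors (received matches sent)


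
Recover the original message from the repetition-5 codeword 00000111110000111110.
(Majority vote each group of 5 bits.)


Groups: 00000, 11111, 00001, 11110
Majority votes: 0101

0101


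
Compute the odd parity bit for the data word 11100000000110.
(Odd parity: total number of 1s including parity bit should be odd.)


Number of 1s in data: 5
Parity bit: 0

0


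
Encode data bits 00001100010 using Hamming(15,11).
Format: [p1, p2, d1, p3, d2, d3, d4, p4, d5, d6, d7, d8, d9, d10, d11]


Parity bits: p1=1, p2=0, p3=1, p4=1

100100011100010


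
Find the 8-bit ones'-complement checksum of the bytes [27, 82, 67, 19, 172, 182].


Sum = 549 mod 256 = 37
Complement = 218

218


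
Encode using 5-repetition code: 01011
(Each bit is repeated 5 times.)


Each bit -> 5 copies

0000011111000001111111111


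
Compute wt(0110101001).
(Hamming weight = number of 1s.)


Counting 1s in 0110101001

5


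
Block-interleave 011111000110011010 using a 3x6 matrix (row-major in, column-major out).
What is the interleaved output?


Matrix:
  011111
  000110
  011010
Read columns: 000101101110111100

000101101110111100


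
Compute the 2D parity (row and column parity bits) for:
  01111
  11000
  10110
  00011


Row parities: 0010
Column parities: 00010

Row P: 0010, Col P: 00010, Corner: 1


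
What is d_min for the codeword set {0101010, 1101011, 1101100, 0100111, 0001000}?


Comparing all pairs, minimum distance: 2
Can detect 1 errors, correct 0 errors

2


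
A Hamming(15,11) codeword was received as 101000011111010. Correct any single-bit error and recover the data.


Syndrome = 0: no error detected

Data: 10001111010 (no errors)


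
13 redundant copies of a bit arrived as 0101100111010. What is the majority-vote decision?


Ones: 7 out of 13
Threshold: 7

1 (7/13 voted 1)


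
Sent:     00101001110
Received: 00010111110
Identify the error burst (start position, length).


XOR: 00111110000

Burst at position 2, length 5


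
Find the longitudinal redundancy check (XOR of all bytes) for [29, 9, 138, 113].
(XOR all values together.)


XOR chain: 29 ^ 9 ^ 138 ^ 113 = 239

239


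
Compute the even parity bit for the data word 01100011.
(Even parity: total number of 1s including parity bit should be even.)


Number of 1s in data: 4
Parity bit: 0

0


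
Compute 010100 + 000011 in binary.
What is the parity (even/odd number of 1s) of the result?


010100 = 20
000011 = 3
Sum = 23 = 10111
1s count = 4

even parity (4 ones in 10111)


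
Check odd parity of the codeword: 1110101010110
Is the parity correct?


Number of 1s: 8

No, parity error (8 ones)


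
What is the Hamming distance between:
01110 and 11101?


XOR: 10011
Count of 1s: 3

3


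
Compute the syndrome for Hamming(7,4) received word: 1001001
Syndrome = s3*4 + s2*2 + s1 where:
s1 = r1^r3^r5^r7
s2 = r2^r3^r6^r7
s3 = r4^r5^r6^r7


s1=0, s2=1, s3=0

Syndrome = 2 (error at position 2)


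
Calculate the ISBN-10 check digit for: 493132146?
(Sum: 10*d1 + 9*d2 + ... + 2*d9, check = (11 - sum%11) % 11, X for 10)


Weighted sum: 208
208 mod 11 = 10

Check digit: 1


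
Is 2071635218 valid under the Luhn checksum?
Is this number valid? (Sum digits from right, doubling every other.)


Luhn sum = 29
29 mod 10 = 9

Invalid (Luhn sum mod 10 = 9)


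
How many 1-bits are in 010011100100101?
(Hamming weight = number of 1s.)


Counting 1s in 010011100100101

7


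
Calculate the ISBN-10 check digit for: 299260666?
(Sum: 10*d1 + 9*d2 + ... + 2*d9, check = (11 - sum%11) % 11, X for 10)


Weighted sum: 277
277 mod 11 = 2

Check digit: 9


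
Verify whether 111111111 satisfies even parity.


Number of 1s: 9

No, parity error (9 ones)


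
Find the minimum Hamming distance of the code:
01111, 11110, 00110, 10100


Comparing all pairs, minimum distance: 2
Can detect 1 errors, correct 0 errors

2


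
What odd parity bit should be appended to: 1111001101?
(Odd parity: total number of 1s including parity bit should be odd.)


Number of 1s in data: 7
Parity bit: 0

0


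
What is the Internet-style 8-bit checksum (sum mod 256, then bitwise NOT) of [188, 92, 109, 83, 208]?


Sum = 680 mod 256 = 168
Complement = 87

87


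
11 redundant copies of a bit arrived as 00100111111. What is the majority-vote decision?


Ones: 7 out of 11
Threshold: 6

1 (7/11 voted 1)


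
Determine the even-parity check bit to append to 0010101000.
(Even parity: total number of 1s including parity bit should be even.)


Number of 1s in data: 3
Parity bit: 1

1


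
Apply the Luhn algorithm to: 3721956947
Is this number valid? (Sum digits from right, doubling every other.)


Luhn sum = 59
59 mod 10 = 9

Invalid (Luhn sum mod 10 = 9)


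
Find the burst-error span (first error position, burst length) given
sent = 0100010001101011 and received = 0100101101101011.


XOR: 0000111100000000

Burst at position 4, length 4


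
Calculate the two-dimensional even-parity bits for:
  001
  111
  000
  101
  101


Row parities: 11000
Column parities: 110

Row P: 11000, Col P: 110, Corner: 0


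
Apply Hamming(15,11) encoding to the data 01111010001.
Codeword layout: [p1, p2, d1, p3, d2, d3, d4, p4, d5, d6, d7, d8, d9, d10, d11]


Parity bits: p1=1, p2=0, p3=0, p4=1

100011111010001


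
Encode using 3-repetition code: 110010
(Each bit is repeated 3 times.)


Each bit -> 3 copies

111111000000111000


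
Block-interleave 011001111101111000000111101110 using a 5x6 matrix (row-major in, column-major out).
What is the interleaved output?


Matrix:
  011001
  111101
  111000
  000111
  101110
Read columns: 011011110011101010110001111010

011011110011101010110001111010


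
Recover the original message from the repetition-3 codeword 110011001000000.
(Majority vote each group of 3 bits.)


Groups: 110, 011, 001, 000, 000
Majority votes: 11000

11000


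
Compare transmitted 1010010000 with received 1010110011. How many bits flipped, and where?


XOR: 0000100011

3 error(s) at position(s): 4, 8, 9


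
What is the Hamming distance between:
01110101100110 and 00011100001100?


XOR: 01101001101010
Count of 1s: 7

7


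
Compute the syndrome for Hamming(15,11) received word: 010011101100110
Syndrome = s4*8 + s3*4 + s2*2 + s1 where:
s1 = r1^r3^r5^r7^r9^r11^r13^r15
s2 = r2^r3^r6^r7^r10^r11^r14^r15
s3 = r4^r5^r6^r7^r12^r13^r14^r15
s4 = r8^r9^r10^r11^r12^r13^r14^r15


s1=0, s2=1, s3=1, s4=0

Syndrome = 6 (error at position 6)


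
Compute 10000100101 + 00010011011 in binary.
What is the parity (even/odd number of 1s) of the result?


10000100101 = 1061
00010011011 = 155
Sum = 1216 = 10011000000
1s count = 3

odd parity (3 ones in 10011000000)


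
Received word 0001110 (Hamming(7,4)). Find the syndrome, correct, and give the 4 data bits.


Syndrome = 7: error at position 7

Data: 0111 (corrected bit 7)


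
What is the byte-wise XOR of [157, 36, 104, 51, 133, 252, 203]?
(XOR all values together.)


XOR chain: 157 ^ 36 ^ 104 ^ 51 ^ 133 ^ 252 ^ 203 = 80

80


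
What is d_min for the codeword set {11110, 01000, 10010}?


Comparing all pairs, minimum distance: 2
Can detect 1 errors, correct 0 errors

2


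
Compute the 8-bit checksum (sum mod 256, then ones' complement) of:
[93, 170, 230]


Sum = 493 mod 256 = 237
Complement = 18

18


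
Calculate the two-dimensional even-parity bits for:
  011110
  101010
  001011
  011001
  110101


Row parities: 01110
Column parities: 010011

Row P: 01110, Col P: 010011, Corner: 1


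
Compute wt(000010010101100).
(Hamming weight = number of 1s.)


Counting 1s in 000010010101100

5


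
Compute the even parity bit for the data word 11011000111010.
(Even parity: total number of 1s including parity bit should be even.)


Number of 1s in data: 8
Parity bit: 0

0


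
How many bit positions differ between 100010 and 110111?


XOR: 010101
Count of 1s: 3

3


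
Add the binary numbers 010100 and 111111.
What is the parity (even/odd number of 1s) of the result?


010100 = 20
111111 = 63
Sum = 83 = 1010011
1s count = 4

even parity (4 ones in 1010011)


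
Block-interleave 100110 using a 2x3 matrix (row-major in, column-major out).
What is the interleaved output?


Matrix:
  100
  110
Read columns: 110100

110100


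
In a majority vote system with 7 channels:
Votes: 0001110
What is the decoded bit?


Ones: 3 out of 7
Threshold: 4

0 (3/7 voted 1)


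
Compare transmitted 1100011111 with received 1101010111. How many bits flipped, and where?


XOR: 0001001000

2 error(s) at position(s): 3, 6


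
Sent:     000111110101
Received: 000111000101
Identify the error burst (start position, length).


XOR: 000000110000

Burst at position 6, length 2


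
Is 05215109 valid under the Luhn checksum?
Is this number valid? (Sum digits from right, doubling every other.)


Luhn sum = 21
21 mod 10 = 1

Invalid (Luhn sum mod 10 = 1)


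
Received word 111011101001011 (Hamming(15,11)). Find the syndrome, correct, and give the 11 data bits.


Syndrome = 0: no error detected

Data: 11111001011 (no errors)


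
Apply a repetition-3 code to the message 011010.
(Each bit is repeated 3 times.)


Each bit -> 3 copies

000111111000111000


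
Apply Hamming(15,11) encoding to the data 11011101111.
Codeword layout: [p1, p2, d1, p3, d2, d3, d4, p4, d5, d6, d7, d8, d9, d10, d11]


Parity bits: p1=0, p2=1, p3=0, p4=0

011010101101111


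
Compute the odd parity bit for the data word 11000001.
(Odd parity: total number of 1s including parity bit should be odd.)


Number of 1s in data: 3
Parity bit: 0

0


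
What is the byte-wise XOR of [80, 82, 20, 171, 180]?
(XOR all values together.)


XOR chain: 80 ^ 82 ^ 20 ^ 171 ^ 180 = 9

9


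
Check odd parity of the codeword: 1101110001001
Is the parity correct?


Number of 1s: 7

Yes, parity is correct (7 ones)


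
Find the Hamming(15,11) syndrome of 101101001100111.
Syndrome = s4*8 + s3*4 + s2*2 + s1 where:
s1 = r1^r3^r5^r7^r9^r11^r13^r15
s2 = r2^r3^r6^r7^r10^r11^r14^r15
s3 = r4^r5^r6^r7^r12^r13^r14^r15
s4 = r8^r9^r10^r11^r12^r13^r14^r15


s1=1, s2=1, s3=1, s4=1

Syndrome = 15 (error at position 15)


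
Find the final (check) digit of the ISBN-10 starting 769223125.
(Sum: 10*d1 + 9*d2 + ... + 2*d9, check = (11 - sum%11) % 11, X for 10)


Weighted sum: 257
257 mod 11 = 4

Check digit: 7


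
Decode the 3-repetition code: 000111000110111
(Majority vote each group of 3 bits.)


Groups: 000, 111, 000, 110, 111
Majority votes: 01011

01011


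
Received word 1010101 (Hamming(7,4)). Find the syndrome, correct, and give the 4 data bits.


Syndrome = 0: no error detected

Data: 1101 (no errors)


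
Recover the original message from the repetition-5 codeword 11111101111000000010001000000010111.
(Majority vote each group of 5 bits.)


Groups: 11111, 10111, 10000, 00010, 00100, 00000, 10111
Majority votes: 1100001

1100001


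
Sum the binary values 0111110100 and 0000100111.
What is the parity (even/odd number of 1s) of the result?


0111110100 = 500
0000100111 = 39
Sum = 539 = 1000011011
1s count = 5

odd parity (5 ones in 1000011011)


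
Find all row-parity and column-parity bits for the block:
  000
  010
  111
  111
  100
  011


Row parities: 011110
Column parities: 101

Row P: 011110, Col P: 101, Corner: 0


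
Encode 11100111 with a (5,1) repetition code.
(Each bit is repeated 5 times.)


Each bit -> 5 copies

1111111111111110000000000111111111111111


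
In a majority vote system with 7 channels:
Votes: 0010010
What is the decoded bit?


Ones: 2 out of 7
Threshold: 4

0 (2/7 voted 1)


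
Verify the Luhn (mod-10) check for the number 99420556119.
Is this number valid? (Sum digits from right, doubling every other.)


Luhn sum = 47
47 mod 10 = 7

Invalid (Luhn sum mod 10 = 7)


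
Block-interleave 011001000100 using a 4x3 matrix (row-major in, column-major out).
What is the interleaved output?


Matrix:
  011
  001
  000
  100
Read columns: 000110001100

000110001100


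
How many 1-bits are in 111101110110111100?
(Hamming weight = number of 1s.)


Counting 1s in 111101110110111100

13


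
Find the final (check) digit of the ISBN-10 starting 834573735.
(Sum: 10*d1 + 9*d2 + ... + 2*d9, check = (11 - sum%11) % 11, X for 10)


Weighted sum: 278
278 mod 11 = 3

Check digit: 8


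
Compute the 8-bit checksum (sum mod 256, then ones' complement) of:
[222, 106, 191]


Sum = 519 mod 256 = 7
Complement = 248

248


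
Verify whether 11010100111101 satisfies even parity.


Number of 1s: 9

No, parity error (9 ones)


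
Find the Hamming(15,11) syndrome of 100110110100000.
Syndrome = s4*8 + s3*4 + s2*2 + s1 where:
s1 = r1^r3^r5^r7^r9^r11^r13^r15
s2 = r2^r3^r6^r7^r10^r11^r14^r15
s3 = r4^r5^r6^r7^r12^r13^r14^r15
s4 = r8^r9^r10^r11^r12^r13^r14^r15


s1=1, s2=0, s3=1, s4=0

Syndrome = 5 (error at position 5)


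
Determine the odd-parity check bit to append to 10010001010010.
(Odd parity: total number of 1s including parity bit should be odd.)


Number of 1s in data: 5
Parity bit: 0

0


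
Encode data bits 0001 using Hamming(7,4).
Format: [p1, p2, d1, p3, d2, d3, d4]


Parity bits: p1=1, p2=1, p3=1

1101001


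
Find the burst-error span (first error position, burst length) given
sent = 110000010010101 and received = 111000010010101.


XOR: 001000000000000

Burst at position 2, length 1


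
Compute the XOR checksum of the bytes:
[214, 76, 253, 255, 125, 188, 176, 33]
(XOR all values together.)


XOR chain: 214 ^ 76 ^ 253 ^ 255 ^ 125 ^ 188 ^ 176 ^ 33 = 200

200


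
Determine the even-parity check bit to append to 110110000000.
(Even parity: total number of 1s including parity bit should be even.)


Number of 1s in data: 4
Parity bit: 0

0


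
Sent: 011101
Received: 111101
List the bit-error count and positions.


XOR: 100000

1 error(s) at position(s): 0


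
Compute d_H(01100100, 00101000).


XOR: 01001100
Count of 1s: 3

3


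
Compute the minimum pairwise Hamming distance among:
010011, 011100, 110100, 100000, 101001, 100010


Comparing all pairs, minimum distance: 1
Can detect 0 errors, correct 0 errors

1


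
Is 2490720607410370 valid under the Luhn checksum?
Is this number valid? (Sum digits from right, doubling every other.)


Luhn sum = 54
54 mod 10 = 4

Invalid (Luhn sum mod 10 = 4)


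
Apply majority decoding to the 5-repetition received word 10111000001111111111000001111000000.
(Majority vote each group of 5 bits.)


Groups: 10111, 00000, 11111, 11111, 00000, 11110, 00000
Majority votes: 1011010

1011010


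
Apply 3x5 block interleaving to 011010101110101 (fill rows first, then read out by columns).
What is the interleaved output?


Matrix:
  01101
  01011
  10101
Read columns: 001110101010111

001110101010111


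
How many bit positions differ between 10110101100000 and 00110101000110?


XOR: 10000000100110
Count of 1s: 4

4


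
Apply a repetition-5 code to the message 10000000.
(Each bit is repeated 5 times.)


Each bit -> 5 copies

1111100000000000000000000000000000000000


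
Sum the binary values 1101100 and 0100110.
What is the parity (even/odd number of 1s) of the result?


1101100 = 108
0100110 = 38
Sum = 146 = 10010010
1s count = 3

odd parity (3 ones in 10010010)


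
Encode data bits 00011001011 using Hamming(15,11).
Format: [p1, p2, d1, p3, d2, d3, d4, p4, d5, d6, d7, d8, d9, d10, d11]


Parity bits: p1=1, p2=1, p3=0, p4=0

110000101001011


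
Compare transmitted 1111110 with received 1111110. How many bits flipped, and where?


XOR: 0000000

0 errors (received matches sent)


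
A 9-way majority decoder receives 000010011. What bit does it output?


Ones: 3 out of 9
Threshold: 5

0 (3/9 voted 1)


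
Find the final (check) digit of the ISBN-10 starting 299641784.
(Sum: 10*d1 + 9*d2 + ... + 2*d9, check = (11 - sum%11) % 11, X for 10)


Weighted sum: 304
304 mod 11 = 7

Check digit: 4


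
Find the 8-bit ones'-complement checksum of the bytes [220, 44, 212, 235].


Sum = 711 mod 256 = 199
Complement = 56

56


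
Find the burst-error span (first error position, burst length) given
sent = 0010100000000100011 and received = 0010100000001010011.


XOR: 0000000000001110000

Burst at position 12, length 3


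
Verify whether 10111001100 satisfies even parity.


Number of 1s: 6

Yes, parity is correct (6 ones)


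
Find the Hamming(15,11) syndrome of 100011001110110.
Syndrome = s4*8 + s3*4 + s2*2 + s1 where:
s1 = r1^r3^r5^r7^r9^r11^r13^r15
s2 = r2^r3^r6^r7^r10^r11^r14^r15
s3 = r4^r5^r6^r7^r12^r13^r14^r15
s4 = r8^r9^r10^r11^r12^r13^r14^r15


s1=1, s2=0, s3=0, s4=1

Syndrome = 9 (error at position 9)


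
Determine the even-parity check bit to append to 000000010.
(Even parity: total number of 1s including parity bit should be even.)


Number of 1s in data: 1
Parity bit: 1

1


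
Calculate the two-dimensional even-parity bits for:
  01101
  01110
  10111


Row parities: 110
Column parities: 10100

Row P: 110, Col P: 10100, Corner: 0


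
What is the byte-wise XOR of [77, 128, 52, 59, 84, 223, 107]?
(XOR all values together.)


XOR chain: 77 ^ 128 ^ 52 ^ 59 ^ 84 ^ 223 ^ 107 = 34

34


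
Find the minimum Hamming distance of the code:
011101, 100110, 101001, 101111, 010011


Comparing all pairs, minimum distance: 2
Can detect 1 errors, correct 0 errors

2


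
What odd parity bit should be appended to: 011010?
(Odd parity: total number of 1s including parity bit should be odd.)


Number of 1s in data: 3
Parity bit: 0

0


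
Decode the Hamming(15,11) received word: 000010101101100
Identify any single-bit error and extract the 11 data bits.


Syndrome = 0: no error detected

Data: 01011101100 (no errors)


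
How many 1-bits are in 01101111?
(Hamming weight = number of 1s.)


Counting 1s in 01101111

6


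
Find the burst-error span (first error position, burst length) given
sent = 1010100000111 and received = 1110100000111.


XOR: 0100000000000

Burst at position 1, length 1


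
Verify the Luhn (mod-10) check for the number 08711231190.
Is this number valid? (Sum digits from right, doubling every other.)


Luhn sum = 36
36 mod 10 = 6

Invalid (Luhn sum mod 10 = 6)


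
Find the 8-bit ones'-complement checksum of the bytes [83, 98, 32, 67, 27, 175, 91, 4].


Sum = 577 mod 256 = 65
Complement = 190

190


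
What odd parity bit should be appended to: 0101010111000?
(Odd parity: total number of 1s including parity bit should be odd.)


Number of 1s in data: 6
Parity bit: 1

1


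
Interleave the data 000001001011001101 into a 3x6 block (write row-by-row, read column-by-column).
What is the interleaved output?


Matrix:
  000001
  001011
  001101
Read columns: 000000011001010111

000000011001010111


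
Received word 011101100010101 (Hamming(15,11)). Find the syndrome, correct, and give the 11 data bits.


Syndrome = 13: error at position 13

Data: 10110010001 (corrected bit 13)


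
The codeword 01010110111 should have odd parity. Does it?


Number of 1s: 7

Yes, parity is correct (7 ones)


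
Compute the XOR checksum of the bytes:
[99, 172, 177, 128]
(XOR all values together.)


XOR chain: 99 ^ 172 ^ 177 ^ 128 = 254

254


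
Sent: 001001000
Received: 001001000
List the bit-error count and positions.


XOR: 000000000

0 errors (received matches sent)


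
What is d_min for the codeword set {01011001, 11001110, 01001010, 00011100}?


Comparing all pairs, minimum distance: 2
Can detect 1 errors, correct 0 errors

2


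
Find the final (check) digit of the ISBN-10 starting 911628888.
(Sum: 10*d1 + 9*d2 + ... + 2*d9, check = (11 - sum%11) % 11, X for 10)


Weighted sum: 273
273 mod 11 = 9

Check digit: 2


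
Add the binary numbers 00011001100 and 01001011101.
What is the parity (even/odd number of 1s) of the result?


00011001100 = 204
01001011101 = 605
Sum = 809 = 1100101001
1s count = 5

odd parity (5 ones in 1100101001)


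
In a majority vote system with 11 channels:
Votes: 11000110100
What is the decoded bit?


Ones: 5 out of 11
Threshold: 6

0 (5/11 voted 1)


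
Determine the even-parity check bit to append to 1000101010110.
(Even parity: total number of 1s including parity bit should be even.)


Number of 1s in data: 6
Parity bit: 0

0


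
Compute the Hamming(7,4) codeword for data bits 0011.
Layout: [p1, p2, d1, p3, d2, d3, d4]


Parity bits: p1=1, p2=0, p3=0

1000011


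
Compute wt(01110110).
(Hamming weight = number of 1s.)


Counting 1s in 01110110

5


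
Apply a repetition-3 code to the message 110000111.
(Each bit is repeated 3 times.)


Each bit -> 3 copies

111111000000000000111111111


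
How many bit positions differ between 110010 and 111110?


XOR: 001100
Count of 1s: 2

2


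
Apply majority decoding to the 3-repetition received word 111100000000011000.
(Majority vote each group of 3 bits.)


Groups: 111, 100, 000, 000, 011, 000
Majority votes: 100010

100010


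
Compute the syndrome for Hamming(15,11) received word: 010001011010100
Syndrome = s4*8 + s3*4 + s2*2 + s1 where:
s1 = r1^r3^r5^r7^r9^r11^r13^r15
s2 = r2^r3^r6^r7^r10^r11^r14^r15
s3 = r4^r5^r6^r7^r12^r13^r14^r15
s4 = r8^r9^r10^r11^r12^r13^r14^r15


s1=1, s2=1, s3=0, s4=0

Syndrome = 3 (error at position 3)


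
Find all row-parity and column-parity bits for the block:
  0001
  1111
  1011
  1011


Row parities: 1011
Column parities: 1110

Row P: 1011, Col P: 1110, Corner: 1


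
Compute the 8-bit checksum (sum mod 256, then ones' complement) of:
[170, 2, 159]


Sum = 331 mod 256 = 75
Complement = 180

180


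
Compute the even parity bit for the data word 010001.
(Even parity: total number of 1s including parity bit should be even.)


Number of 1s in data: 2
Parity bit: 0

0


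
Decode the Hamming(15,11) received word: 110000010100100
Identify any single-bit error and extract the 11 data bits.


Syndrome = 12: error at position 12

Data: 00000101100 (corrected bit 12)


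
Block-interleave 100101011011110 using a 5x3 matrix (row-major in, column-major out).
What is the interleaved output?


Matrix:
  100
  101
  011
  011
  110
Read columns: 110010011101110

110010011101110


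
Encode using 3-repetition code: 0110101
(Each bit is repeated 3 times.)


Each bit -> 3 copies

000111111000111000111


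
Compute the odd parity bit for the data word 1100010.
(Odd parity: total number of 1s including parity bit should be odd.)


Number of 1s in data: 3
Parity bit: 0

0


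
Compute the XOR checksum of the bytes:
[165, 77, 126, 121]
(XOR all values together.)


XOR chain: 165 ^ 77 ^ 126 ^ 121 = 239

239


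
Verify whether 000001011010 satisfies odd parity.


Number of 1s: 4

No, parity error (4 ones)


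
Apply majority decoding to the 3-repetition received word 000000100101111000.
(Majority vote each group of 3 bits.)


Groups: 000, 000, 100, 101, 111, 000
Majority votes: 000110

000110


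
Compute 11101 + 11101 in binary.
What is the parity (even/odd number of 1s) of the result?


11101 = 29
11101 = 29
Sum = 58 = 111010
1s count = 4

even parity (4 ones in 111010)


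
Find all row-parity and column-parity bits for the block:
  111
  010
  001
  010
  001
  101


Row parities: 111110
Column parities: 010

Row P: 111110, Col P: 010, Corner: 1


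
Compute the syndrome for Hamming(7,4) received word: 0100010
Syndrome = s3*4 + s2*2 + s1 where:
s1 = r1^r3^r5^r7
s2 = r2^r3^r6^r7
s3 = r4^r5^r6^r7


s1=0, s2=0, s3=1

Syndrome = 4 (error at position 4)


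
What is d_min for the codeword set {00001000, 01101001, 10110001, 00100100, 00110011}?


Comparing all pairs, minimum distance: 2
Can detect 1 errors, correct 0 errors

2


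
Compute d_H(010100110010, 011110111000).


XOR: 001010001010
Count of 1s: 4

4


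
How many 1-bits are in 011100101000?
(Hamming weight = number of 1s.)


Counting 1s in 011100101000

5


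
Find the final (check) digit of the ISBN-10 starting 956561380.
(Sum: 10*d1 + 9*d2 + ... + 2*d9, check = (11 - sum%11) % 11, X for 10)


Weighted sum: 295
295 mod 11 = 9

Check digit: 2


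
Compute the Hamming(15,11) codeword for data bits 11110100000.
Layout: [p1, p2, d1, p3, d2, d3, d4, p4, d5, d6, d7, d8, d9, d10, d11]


Parity bits: p1=1, p2=0, p3=1, p4=1

101111110100000


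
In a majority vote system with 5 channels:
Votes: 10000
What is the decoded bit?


Ones: 1 out of 5
Threshold: 3

0 (1/5 voted 1)


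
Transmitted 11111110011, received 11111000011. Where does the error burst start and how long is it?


XOR: 00000110000

Burst at position 5, length 2
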